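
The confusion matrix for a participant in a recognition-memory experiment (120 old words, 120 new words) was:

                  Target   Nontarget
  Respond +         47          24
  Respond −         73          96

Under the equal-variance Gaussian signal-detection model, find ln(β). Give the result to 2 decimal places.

ln β = 0.32

H = 47/120 = 0.3917
FA = 24/120 = 0.2000
z(0.3917) = -0.275, z(0.2000) = -0.842
ln β = −½·[z(H)² − z(FA)²] = −0.5 × (0.076 − 0.709) = 0.3165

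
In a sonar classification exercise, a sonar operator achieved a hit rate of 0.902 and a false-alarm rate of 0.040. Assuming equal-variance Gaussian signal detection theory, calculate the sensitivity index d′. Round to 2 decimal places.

d′ = 3.04

z(H) = 1.2930
z(FA) = -1.7507
d' = z(H) − z(FA) = 1.2930 − (-1.7507) = 3.0437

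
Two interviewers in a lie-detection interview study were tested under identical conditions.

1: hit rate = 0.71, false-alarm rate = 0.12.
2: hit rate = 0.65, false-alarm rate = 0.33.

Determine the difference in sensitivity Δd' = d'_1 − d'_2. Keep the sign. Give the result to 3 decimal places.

Δd' = 0.903

1: z(0.71) = 0.5534, z(0.12) = -1.1750, d' = 1.7284
2: z(0.65) = 0.3853, z(0.33) = -0.4399, d' = 0.8252
Δd' = d'_1 − d'_2 = 1.7284 − 0.8252 = 0.9032
1 has the higher sensitivity.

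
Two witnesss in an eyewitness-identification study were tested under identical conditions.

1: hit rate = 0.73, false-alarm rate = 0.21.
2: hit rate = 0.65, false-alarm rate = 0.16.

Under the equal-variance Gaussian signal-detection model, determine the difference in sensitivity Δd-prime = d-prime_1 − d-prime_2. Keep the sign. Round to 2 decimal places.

Δd-prime = 0.04

1: z(0.73) = 0.613, z(0.21) = -0.806, d' = 1.419
2: z(0.65) = 0.385, z(0.16) = -0.994, d' = 1.379
Δd' = d'_1 − d'_2 = 1.419 − 1.379 = 0.040
1 has the higher sensitivity.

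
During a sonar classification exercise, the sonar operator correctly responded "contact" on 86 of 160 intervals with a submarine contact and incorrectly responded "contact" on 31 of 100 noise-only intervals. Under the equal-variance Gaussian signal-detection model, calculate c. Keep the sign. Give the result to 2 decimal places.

H = 86/160 = 0.5375
FA = 31/100 = 0.3100
z(H) = 0.094
z(FA) = -0.496
c = −½·[z(H) + z(FA)] = −0.5 × (0.094 + (-0.496)) = 0.201

c = 0.20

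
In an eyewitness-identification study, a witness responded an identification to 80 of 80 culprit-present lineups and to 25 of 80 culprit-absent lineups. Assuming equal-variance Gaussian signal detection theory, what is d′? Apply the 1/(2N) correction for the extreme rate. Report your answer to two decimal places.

d′ = 2.99

The hit rate is 80/80 = 1, so apply the 1/(2N) correction: H → 1 − 1/(2·80) = 0.99375.
z(H) = z(0.99375) = 2.498
z(FA) = z(0.31250) = -0.489
d' = 2.498 − (-0.489) = 2.987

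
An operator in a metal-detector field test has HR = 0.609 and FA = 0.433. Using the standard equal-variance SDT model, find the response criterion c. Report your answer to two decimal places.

Φ⁻¹(H) = Φ⁻¹(0.609) = 0.277
Φ⁻¹(FA) = Φ⁻¹(0.433) = -0.169
c = −½·[z(H) + z(FA)] = −0.5 × (0.277 + (-0.169)) = -0.054

c = -0.05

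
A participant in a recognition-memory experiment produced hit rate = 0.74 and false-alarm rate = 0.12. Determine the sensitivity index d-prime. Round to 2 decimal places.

z(0.74) = 0.6433, z(0.12) = -1.1750
d' = z(H) − z(FA) = 0.6433 − (-1.1750) = 1.8183

d-prime = 1.82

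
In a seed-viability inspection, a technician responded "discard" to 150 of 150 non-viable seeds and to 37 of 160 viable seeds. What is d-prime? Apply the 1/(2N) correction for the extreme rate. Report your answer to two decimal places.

The hit rate is 150/150 = 1, so apply the 1/(2N) correction: H → 1 − 1/(2·150) = 0.99667.
z(H) = z(0.99667) = 2.713
z(FA) = z(0.23125) = -0.735
d' = 2.713 − (-0.735) = 3.448

d-prime = 3.45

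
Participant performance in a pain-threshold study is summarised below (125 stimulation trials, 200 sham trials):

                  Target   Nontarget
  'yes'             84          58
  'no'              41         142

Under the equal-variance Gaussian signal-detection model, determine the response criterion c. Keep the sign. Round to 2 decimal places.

H = 84/125 = 0.6720
FA = 58/200 = 0.2900
z(H) = z(0.6720) = 0.445
z(FA) = z(0.2900) = -0.553
c = −½·[z(H) + z(FA)] = −0.5 × (0.445 + (-0.553)) = 0.054

c = 0.05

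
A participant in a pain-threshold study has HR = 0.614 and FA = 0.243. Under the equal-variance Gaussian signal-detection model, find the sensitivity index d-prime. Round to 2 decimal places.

d-prime = 0.99

Φ⁻¹(0.614) = 0.290, Φ⁻¹(0.243) = -0.697
d' = z(H) − z(FA) = 0.290 − (-0.697) = 0.987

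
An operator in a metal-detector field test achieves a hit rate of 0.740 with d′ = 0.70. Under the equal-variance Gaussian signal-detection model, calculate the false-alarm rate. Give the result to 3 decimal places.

z(hit rate) = z(0.740) = 0.6433
z(FA) = z(H) − d' = 0.6433 − 0.70 = -0.0567
false-alarm rate = Φ(-0.0567) = 0.4774

false-alarm rate = 0.477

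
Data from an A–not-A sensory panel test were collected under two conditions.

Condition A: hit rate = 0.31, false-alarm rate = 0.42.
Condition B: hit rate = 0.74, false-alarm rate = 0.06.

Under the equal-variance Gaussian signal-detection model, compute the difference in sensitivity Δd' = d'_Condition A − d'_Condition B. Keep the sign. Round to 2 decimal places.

Δd' = -2.49

Condition A: z(0.31) = -0.496, z(0.42) = -0.202, d' = -0.294
Condition B: z(0.74) = 0.643, z(0.06) = -1.555, d' = 2.198
Δd' = d'_Condition A − d'_Condition B = -0.294 − 2.198 = -2.492
Condition B has the higher sensitivity.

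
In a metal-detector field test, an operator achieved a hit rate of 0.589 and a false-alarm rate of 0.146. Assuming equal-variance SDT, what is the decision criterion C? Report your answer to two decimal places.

C = 0.41

z(0.589) = 0.2250, z(0.146) = -1.0537
c = −½·[z(H) + z(FA)] = −0.5 × (0.2250 + (-1.0537)) = 0.41435
c > 0: the operator has a conservative response bias.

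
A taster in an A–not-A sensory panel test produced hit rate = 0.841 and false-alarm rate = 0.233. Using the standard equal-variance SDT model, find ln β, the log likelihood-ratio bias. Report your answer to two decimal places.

Φ⁻¹(0.841) = 0.999, Φ⁻¹(0.233) = -0.729
ln β = −½·[z(H)² − z(FA)²] = −0.5 × (0.998 − 0.531) = -0.2335

ln β = -0.23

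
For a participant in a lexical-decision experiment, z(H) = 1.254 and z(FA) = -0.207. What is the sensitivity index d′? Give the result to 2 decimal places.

d' = z(H) − z(FA) = 1.254 − (-0.207) = 1.461

d′ = 1.46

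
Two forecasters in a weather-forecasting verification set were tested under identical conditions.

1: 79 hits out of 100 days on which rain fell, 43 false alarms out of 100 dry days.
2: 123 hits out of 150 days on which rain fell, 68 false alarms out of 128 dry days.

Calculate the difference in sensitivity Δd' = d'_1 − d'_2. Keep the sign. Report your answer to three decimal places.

1: z(0.7900) = 0.8064, z(0.4300) = -0.1764, d' = 0.9828
2: z(0.8200) = 0.9154, z(0.5312) = 0.0783, d' = 0.8371
Δd' = d'_1 − d'_2 = 0.9828 − 0.8371 = 0.1457
1 has the higher sensitivity.

Δd' = 0.146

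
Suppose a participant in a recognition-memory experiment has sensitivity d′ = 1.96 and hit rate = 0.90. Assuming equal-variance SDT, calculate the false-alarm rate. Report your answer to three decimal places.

z(hit rate) = z(0.90) = 1.2816
z(FA) = z(H) − d' = 1.2816 − 1.96 = -0.6784
false-alarm rate = Φ(-0.6784) = 0.2488

false-alarm rate = 0.249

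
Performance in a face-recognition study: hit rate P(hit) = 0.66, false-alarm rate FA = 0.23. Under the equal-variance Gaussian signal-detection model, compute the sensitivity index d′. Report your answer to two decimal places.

z(0.66) = 0.412, z(0.23) = -0.739
d' = z(H) − z(FA) = 0.412 − (-0.739) = 1.151

d′ = 1.15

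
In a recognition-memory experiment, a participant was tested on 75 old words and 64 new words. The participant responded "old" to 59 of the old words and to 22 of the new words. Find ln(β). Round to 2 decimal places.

ln β = -0.24

H = 59/75 = 0.7867
FA = 22/64 = 0.3438
Φ⁻¹(H) = Φ⁻¹(0.7867) = 0.795
Φ⁻¹(FA) = Φ⁻¹(0.3438) = -0.402
ln β = −½·[z(H)² − z(FA)²] = −0.5 × (0.632 − 0.162) = -0.235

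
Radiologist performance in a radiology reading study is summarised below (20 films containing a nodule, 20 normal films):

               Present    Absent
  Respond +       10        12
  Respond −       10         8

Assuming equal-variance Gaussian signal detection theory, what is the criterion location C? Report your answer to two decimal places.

H = 10/20 = 0.5000
FA = 12/20 = 0.6000
z(0.5000) = 0.0000, z(0.6000) = 0.2533
c = −½·[z(H) + z(FA)] = −0.5 × (0.0000 + 0.2533) = -0.12665

C = -0.13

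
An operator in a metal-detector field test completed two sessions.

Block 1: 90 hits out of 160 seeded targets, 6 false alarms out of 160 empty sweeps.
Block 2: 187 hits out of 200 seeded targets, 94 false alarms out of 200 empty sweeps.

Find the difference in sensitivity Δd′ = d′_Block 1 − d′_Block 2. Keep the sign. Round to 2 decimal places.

Block 1: z(0.5625) = 0.157, z(0.0375) = -1.780, d' = 1.937
Block 2: z(0.9350) = 1.514, z(0.4700) = -0.075, d' = 1.589
Δd' = d'_Block 1 − d'_Block 2 = 1.937 − 1.589 = 0.348
Block 1 has the higher sensitivity.

Δd′ = 0.35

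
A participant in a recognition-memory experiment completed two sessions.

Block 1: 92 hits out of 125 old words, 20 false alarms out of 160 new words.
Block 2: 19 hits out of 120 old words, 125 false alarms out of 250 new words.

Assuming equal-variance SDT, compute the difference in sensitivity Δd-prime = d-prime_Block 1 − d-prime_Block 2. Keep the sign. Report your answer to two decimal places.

Block 1: z(0.7360) = 0.631, z(0.1250) = -1.150, d' = 1.781
Block 2: z(0.1583) = -1.001, z(0.5000) = 0.000, d' = -1.001
Δd' = d'_Block 1 − d'_Block 2 = 1.781 − (-1.001) = 2.782
Block 1 has the higher sensitivity.

Δd-prime = 2.78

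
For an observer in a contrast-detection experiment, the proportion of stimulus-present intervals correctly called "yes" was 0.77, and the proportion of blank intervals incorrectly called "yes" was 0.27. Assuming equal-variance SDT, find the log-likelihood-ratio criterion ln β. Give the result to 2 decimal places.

ln β = -0.09

Φ⁻¹(0.77) = 0.739, Φ⁻¹(0.27) = -0.613
ln β = −½·[z(H)² − z(FA)²] = −0.5 × (0.546 − 0.376) = -0.085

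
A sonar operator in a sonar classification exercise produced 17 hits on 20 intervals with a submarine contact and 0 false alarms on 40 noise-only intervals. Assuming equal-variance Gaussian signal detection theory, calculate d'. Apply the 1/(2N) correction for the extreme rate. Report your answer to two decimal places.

The false-alarm rate is 0/40 = 0, so apply the 1/(2N) correction: FA → 1/(2·40) = 0.01250.
z(H) = z(0.85000) = 1.036
z(FA) = z(0.01250) = -2.241
d' = 1.036 − (-2.241) = 3.277

d' = 3.28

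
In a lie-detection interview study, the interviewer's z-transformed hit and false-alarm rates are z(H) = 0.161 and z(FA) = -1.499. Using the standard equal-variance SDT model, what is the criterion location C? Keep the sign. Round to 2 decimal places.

C = 0.67

c = −½·[z(H) + z(FA)] = −½·(0.161 + (-1.499)) = 0.669
c > 0: the interviewer has a conservative response bias.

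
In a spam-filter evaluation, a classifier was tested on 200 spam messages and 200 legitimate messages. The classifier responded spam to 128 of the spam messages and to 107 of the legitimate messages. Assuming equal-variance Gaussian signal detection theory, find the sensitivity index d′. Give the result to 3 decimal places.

H = 128/200 = 0.6400
FA = 107/200 = 0.5350
z(H) = 0.3585
z(FA) = 0.0878
d' = z(H) − z(FA) = 0.3585 − 0.0878 = 0.2707

d′ = 0.271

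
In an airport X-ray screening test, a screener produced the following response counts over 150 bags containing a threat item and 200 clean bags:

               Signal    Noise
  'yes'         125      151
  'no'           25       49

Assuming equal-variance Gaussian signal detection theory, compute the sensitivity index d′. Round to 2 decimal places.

H = 125/150 = 0.8333
FA = 151/200 = 0.7550
Φ⁻¹(H) = 0.967
Φ⁻¹(FA) = 0.690
d' = z(H) − z(FA) = 0.967 − 0.690 = 0.277

d′ = 0.28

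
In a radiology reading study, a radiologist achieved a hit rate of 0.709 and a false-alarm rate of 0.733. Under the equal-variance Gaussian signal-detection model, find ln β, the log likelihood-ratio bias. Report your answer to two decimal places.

ln β = 0.04

Φ⁻¹(H) = 0.550
Φ⁻¹(FA) = 0.622
ln β = −½·[z(H)² − z(FA)²] = −0.5 × (0.303 − 0.387) = 0.042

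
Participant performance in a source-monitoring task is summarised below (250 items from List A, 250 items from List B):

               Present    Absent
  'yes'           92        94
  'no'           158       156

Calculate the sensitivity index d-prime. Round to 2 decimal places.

H = 92/250 = 0.3680
FA = 94/250 = 0.3760
Φ⁻¹(0.3680) = -0.3372, Φ⁻¹(0.3760) = -0.3160
d' = z(H) − z(FA) = -0.3372 − (-0.3160) = -0.0212

d-prime = -0.02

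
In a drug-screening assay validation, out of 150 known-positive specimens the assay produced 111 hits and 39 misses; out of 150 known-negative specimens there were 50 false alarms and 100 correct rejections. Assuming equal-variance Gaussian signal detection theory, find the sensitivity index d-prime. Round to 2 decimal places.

H = 111/150 = 0.7400
FA = 50/150 = 0.3333
z(H) = z(0.7400) = 0.6433
z(FA) = z(0.3333) = -0.4308
d' = z(H) − z(FA) = 0.6433 − (-0.4308) = 1.0741

d-prime = 1.07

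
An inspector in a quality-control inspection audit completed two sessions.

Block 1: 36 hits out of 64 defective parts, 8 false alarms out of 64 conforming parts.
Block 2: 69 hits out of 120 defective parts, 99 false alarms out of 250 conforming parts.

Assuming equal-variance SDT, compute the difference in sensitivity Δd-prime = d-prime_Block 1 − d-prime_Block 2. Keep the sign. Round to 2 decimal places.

Δd-prime = 0.85

Block 1: z(0.5625) = 0.157, z(0.1250) = -1.150, d' = 1.307
Block 2: z(0.5750) = 0.189, z(0.3960) = -0.264, d' = 0.453
Δd' = d'_Block 1 − d'_Block 2 = 1.307 − 0.453 = 0.854
Block 1 has the higher sensitivity.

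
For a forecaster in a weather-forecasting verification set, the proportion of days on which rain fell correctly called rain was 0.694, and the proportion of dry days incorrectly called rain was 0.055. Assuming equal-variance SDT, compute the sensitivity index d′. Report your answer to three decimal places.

z(H) = z(0.694) = 0.5072
z(FA) = z(0.055) = -1.5982
d' = z(H) − z(FA) = 0.5072 − (-1.5982) = 2.1054

d′ = 2.105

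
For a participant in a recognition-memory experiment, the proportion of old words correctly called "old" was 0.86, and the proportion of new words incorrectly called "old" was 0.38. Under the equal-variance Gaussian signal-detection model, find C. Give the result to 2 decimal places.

Φ⁻¹(H) = Φ⁻¹(0.86) = 1.080
Φ⁻¹(FA) = Φ⁻¹(0.38) = -0.305
c = −½·[z(H) + z(FA)] = −0.5 × (1.080 + (-0.305)) = -0.3875
c < 0: the participant has a liberal response bias.

C = -0.39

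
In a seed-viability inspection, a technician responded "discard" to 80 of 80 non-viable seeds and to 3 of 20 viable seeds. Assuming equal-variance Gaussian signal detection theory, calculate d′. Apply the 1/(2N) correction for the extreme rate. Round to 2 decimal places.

The hit rate is 80/80 = 1, so apply the 1/(2N) correction: H → 1 − 1/(2·80) = 0.99375.
z(H) = z(0.99375) = 2.498
z(FA) = z(0.15000) = -1.036
d' = 2.498 − (-1.036) = 3.534

d′ = 3.53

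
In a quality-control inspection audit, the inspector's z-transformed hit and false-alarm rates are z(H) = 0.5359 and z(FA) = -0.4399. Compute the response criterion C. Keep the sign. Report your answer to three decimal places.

C = -0.048

c = −½·[z(H) + z(FA)] = −½·(0.5359 + (-0.4399)) = -0.0480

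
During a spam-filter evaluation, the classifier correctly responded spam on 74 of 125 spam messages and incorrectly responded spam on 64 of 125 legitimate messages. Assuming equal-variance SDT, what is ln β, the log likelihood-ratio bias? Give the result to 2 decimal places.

H = 74/125 = 0.5920
FA = 64/125 = 0.5120
z(H) = 0.233
z(FA) = 0.030
ln β = −½·[z(H)² − z(FA)²] = −0.5 × (0.054 − 0.001) = -0.0265

ln β = -0.03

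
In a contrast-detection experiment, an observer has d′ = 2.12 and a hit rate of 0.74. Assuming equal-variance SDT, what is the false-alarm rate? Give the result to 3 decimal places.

false-alarm rate = 0.070

z(hit rate) = z(0.74) = 0.6433
z(FA) = z(H) − d' = 0.6433 − 2.12 = -1.4767
false-alarm rate = Φ(-1.4767) = 0.0699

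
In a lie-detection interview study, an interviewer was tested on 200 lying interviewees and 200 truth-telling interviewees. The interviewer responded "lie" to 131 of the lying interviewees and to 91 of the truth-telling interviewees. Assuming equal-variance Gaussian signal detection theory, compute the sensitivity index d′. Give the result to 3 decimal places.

H = 131/200 = 0.6550
FA = 91/200 = 0.4550
z(0.6550) = 0.3989, z(0.4550) = -0.1130
d' = z(H) − z(FA) = 0.3989 − (-0.1130) = 0.5119

d′ = 0.512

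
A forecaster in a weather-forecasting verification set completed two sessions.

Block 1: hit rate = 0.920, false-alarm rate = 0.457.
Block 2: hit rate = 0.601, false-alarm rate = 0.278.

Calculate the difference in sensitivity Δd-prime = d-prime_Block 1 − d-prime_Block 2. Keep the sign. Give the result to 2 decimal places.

Block 1: z(0.920) = 1.405, z(0.457) = -0.108, d' = 1.513
Block 2: z(0.601) = 0.256, z(0.278) = -0.589, d' = 0.845
Δd' = d'_Block 1 − d'_Block 2 = 1.513 − 0.845 = 0.668
Block 1 has the higher sensitivity.

Δd-prime = 0.67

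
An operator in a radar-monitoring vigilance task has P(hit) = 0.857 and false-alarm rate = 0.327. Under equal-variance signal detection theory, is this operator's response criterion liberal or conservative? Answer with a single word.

liberal

z(H) = 1.067, z(FA) = -0.448
c = −½·(z(H) + z(FA)) = -0.3095
c < 0 → liberal criterion (biased toward responding “yes”).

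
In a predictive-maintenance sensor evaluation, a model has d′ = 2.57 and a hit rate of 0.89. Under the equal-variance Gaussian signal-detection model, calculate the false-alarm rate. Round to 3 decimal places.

false-alarm rate = 0.090

z(hit rate) = z(0.89) = 1.2265
z(FA) = z(H) − d' = 1.2265 − 2.57 = -1.3435
false-alarm rate = Φ(-1.3435) = 0.0896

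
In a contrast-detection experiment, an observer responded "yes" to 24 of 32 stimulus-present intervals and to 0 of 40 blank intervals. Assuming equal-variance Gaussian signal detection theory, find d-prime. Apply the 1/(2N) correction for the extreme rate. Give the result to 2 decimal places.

d-prime = 2.92

The false-alarm rate is 0/40 = 0, so apply the 1/(2N) correction: FA → 1/(2·40) = 0.01250.
z(H) = z(0.75000) = 0.674
z(FA) = z(0.01250) = -2.241
d' = 0.674 − (-2.241) = 2.915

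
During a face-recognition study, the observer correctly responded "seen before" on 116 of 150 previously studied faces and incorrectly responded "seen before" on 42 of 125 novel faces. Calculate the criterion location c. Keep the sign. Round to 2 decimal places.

H = 116/150 = 0.7733
FA = 42/125 = 0.3360
z(H) = 0.7498
z(FA) = -0.4234
c = −½·[z(H) + z(FA)] = −0.5 × (0.7498 + (-0.4234)) = -0.1632

c = -0.16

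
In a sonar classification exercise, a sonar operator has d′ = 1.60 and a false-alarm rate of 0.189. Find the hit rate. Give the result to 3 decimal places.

hit rate = 0.764

z(false-alarm rate) = z(0.189) = -0.8816
z(H) = z(FA) + d' = -0.8816 + 1.60 = 0.7184
hit rate = Φ(0.7184) = 0.7637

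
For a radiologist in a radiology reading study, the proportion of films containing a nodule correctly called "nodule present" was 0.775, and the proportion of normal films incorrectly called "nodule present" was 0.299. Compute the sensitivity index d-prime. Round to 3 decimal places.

d-prime = 1.283

z(H) = 0.7554
z(FA) = -0.5273
d' = z(H) − z(FA) = 0.7554 − (-0.5273) = 1.2827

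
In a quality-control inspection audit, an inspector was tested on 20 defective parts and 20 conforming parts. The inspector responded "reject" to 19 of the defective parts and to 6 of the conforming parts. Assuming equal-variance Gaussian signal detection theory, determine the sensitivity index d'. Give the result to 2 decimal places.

d' = 2.17

H = 19/20 = 0.9500
FA = 6/20 = 0.3000
z(H) = 1.645
z(FA) = -0.524
d' = z(H) − z(FA) = 1.645 − (-0.524) = 2.169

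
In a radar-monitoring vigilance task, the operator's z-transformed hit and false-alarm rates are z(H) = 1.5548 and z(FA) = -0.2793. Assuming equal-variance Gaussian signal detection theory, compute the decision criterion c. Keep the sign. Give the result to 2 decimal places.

c = −½·[z(H) + z(FA)] = −½·(1.5548 + (-0.2793)) = -0.63775

c = -0.64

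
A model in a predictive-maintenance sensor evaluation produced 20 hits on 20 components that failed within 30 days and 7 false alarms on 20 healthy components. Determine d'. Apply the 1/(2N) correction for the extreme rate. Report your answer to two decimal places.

The hit rate is 20/20 = 1, so apply the 1/(2N) correction: H → 1 − 1/(2·20) = 0.97500.
z(H) = z(0.97500) = 1.960
z(FA) = z(0.35000) = -0.385
d' = 1.960 − (-0.385) = 2.345

d' = 2.35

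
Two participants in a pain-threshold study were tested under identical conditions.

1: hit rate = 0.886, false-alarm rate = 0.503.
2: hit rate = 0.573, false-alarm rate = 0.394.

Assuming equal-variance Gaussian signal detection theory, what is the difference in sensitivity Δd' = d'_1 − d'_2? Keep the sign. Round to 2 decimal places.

1: z(0.886) = 1.206, z(0.503) = 0.008, d' = 1.198
2: z(0.573) = 0.184, z(0.394) = -0.269, d' = 0.453
Δd' = d'_1 − d'_2 = 1.198 − 0.453 = 0.745
1 has the higher sensitivity.

Δd' = 0.75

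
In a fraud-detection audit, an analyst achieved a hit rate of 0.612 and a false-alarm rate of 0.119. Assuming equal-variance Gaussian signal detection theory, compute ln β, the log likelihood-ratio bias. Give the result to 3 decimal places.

z(H) = 0.2845
z(FA) = -1.1800
ln β = −½·[z(H)² − z(FA)²] = −0.5 × (0.0809 − 1.3924) = 0.65575

ln β = 0.656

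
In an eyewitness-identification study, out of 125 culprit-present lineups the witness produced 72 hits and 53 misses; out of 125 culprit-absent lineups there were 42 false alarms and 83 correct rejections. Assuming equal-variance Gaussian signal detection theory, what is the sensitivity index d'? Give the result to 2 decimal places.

d' = 0.62

H = 72/125 = 0.5760
FA = 42/125 = 0.3360
z(H) = 0.192
z(FA) = -0.423
d' = z(H) − z(FA) = 0.192 − (-0.423) = 0.615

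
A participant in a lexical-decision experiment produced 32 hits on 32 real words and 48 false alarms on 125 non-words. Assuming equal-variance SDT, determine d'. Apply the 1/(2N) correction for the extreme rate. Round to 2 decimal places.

d' = 2.45

The hit rate is 32/32 = 1, so apply the 1/(2N) correction: H → 1 − 1/(2·32) = 0.98438.
z(H) = z(0.98438) = 2.154
z(FA) = z(0.38400) = -0.295
d' = 2.154 − (-0.295) = 2.449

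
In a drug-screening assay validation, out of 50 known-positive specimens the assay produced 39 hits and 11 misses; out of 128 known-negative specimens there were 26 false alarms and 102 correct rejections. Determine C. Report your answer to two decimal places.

C = 0.03

H = 39/50 = 0.7800
FA = 26/128 = 0.2031
z(H) = 0.7722
z(FA) = -0.8306
c = −½·[z(H) + z(FA)] = −0.5 × (0.7722 + (-0.8306)) = 0.0292
c > 0: the assay has a conservative response bias.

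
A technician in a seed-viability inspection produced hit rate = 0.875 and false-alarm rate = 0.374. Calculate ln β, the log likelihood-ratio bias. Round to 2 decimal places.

z(0.875) = 1.150, z(0.374) = -0.321
ln β = −½·[z(H)² − z(FA)²] = −0.5 × (1.323 − 0.103) = -0.610

ln β = -0.61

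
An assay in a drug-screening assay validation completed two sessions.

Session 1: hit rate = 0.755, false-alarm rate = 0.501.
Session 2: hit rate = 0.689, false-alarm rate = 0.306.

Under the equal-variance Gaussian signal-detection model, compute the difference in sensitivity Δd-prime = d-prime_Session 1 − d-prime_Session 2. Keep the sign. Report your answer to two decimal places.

Session 1: z(0.755) = 0.690, z(0.501) = 0.003, d' = 0.687
Session 2: z(0.689) = 0.493, z(0.306) = -0.507, d' = 1.000
Δd' = d'_Session 1 − d'_Session 2 = 0.687 − 1.000 = -0.313
Session 2 has the higher sensitivity.

Δd-prime = -0.31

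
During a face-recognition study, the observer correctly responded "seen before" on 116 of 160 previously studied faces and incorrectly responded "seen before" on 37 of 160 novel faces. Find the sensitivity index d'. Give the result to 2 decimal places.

d' = 1.33

H = 116/160 = 0.7250
FA = 37/160 = 0.2313
Φ⁻¹(H) = 0.5978
Φ⁻¹(FA) = -0.7346
d' = z(H) − z(FA) = 0.5978 − (-0.7346) = 1.3324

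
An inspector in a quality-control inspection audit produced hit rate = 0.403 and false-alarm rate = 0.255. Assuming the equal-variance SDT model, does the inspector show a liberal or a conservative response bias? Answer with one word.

conservative

z(H) = -0.246, z(FA) = -0.659
c = −½·(z(H) + z(FA)) = 0.4525
c > 0 → conservative criterion (biased toward responding “no”).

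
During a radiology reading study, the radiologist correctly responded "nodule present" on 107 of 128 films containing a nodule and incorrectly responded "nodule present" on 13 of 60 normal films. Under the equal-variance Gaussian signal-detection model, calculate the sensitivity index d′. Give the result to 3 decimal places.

H = 107/128 = 0.8359
FA = 13/60 = 0.2167
z(H) = z(0.8359) = 0.9777
z(FA) = z(0.2167) = -0.7834
d' = z(H) − z(FA) = 0.9777 − (-0.7834) = 1.7611

d′ = 1.761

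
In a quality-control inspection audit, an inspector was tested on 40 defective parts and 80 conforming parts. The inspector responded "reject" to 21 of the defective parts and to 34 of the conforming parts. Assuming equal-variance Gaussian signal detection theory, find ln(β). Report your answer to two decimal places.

H = 21/40 = 0.5250
FA = 34/80 = 0.4250
z(0.5250) = 0.063, z(0.4250) = -0.189
ln β = −½·[z(H)² − z(FA)²] = −0.5 × (0.004 − 0.036) = 0.016

ln β = 0.02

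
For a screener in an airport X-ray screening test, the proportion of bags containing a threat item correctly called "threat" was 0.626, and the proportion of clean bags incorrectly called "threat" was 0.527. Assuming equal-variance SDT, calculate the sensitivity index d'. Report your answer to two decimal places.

d' = 0.25

z(H) = 0.321
z(FA) = 0.068
d' = z(H) − z(FA) = 0.321 − 0.068 = 0.253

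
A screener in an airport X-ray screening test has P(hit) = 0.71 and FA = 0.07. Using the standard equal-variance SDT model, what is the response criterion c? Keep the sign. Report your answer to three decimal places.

z(0.71) = 0.5534, z(0.07) = -1.4758
c = −½·[z(H) + z(FA)] = −0.5 × (0.5534 + (-1.4758)) = 0.4612
c > 0: the screener has a conservative response bias.

c = 0.461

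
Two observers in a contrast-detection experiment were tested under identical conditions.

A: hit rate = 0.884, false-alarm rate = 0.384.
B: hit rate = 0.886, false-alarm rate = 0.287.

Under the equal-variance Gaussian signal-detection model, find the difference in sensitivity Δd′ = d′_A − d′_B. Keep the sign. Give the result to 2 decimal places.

Δd′ = -0.28

A: z(0.884) = 1.195, z(0.384) = -0.295, d' = 1.490
B: z(0.886) = 1.206, z(0.287) = -0.562, d' = 1.768
Δd' = d'_A − d'_B = 1.490 − 1.768 = -0.278
B has the higher sensitivity.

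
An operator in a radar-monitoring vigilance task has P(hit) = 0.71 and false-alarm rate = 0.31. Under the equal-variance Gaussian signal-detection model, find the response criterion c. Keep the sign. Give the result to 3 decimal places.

z(H) = 0.5534
z(FA) = -0.4959
c = −½·[z(H) + z(FA)] = −0.5 × (0.5534 + (-0.4959)) = -0.02875
c < 0: the operator has a liberal response bias.

c = -0.029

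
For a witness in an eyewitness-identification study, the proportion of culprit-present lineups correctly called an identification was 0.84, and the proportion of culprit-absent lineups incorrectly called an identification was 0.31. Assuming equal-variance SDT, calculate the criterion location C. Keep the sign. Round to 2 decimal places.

Φ⁻¹(H) = Φ⁻¹(0.84) = 0.9945
Φ⁻¹(FA) = Φ⁻¹(0.31) = -0.4959
c = −½·[z(H) + z(FA)] = −0.5 × (0.9945 + (-0.4959)) = -0.2493
c < 0: the witness has a liberal response bias.

C = -0.25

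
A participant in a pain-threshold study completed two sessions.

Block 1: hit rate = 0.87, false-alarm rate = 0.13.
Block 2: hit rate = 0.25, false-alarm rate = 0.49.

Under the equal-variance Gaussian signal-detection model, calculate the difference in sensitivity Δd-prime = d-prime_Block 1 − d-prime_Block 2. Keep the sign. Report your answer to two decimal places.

Δd-prime = 2.90

Block 1: z(0.87) = 1.126, z(0.13) = -1.126, d' = 2.252
Block 2: z(0.25) = -0.674, z(0.49) = -0.025, d' = -0.649
Δd' = d'_Block 1 − d'_Block 2 = 2.252 − (-0.649) = 2.901
Block 1 has the higher sensitivity.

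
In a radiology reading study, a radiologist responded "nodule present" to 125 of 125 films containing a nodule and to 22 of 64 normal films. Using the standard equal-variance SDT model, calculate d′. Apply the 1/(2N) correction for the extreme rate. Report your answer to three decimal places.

The hit rate is 125/125 = 1, so apply the 1/(2N) correction: H → 1 − 1/(2·125) = 0.99600.
z(H) = z(0.99600) = 2.6521
z(FA) = z(0.34375) = -0.4023
d' = 2.6521 − (-0.4023) = 3.0544

d′ = 3.054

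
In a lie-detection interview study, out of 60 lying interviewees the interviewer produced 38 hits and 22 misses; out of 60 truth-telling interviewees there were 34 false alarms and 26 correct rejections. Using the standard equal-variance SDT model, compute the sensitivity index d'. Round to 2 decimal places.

d' = 0.17

H = 38/60 = 0.6333
FA = 34/60 = 0.5667
z(H) = z(0.6333) = 0.3406
z(FA) = z(0.5667) = 0.1680
d' = z(H) − z(FA) = 0.3406 − 0.1680 = 0.1726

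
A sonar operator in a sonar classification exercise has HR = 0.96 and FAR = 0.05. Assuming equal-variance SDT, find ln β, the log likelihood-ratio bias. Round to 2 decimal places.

Φ⁻¹(H) = 1.751
Φ⁻¹(FA) = -1.645
ln β = −½·[z(H)² − z(FA)²] = −0.5 × (3.066 − 2.706) = -0.180

ln β = -0.18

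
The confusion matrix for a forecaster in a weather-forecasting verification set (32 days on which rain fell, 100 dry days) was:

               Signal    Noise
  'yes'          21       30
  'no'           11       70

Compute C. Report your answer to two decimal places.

H = 21/32 = 0.6562
FA = 30/100 = 0.3000
Φ⁻¹(0.6562) = 0.4021, Φ⁻¹(0.3000) = -0.5244
c = −½·[z(H) + z(FA)] = −0.5 × (0.4021 + (-0.5244)) = 0.06115
c > 0: the forecaster has a conservative response bias.

C = 0.06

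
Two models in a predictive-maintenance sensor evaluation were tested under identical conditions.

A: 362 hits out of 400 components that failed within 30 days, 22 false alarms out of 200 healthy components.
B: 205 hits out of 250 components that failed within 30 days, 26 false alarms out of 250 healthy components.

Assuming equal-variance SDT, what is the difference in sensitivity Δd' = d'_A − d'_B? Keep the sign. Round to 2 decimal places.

Δd' = 0.36

A: z(0.9050) = 1.311, z(0.1100) = -1.227, d' = 2.538
B: z(0.8200) = 0.915, z(0.1040) = -1.259, d' = 2.174
Δd' = d'_A − d'_B = 2.538 − 2.174 = 0.364
A has the higher sensitivity.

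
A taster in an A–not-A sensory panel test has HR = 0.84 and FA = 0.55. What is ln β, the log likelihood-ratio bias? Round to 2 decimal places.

z(0.84) = 0.994, z(0.55) = 0.126
ln β = −½·[z(H)² − z(FA)²] = −0.5 × (0.988 − 0.016) = -0.486

ln β = -0.49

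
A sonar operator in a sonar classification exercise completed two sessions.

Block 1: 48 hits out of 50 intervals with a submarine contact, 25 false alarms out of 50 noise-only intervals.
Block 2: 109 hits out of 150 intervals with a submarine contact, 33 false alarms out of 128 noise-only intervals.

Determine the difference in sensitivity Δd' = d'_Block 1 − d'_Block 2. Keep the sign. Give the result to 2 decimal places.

Block 1: z(0.9600) = 1.751, z(0.5000) = 0.000, d' = 1.751
Block 2: z(0.7267) = 0.603, z(0.2578) = -0.650, d' = 1.253
Δd' = d'_Block 1 − d'_Block 2 = 1.751 − 1.253 = 0.498
Block 1 has the higher sensitivity.

Δd' = 0.50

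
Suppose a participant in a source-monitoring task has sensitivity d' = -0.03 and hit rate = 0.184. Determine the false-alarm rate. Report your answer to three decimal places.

z(hit rate) = z(0.184) = -0.9002
z(FA) = z(H) − d' = -0.9002 − (-0.03) = -0.8702
false-alarm rate = Φ(-0.8702) = 0.1921

false-alarm rate = 0.192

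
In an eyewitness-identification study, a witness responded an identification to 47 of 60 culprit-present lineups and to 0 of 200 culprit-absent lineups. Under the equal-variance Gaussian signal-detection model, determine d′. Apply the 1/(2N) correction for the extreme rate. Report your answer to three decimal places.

The false-alarm rate is 0/200 = 0, so apply the 1/(2N) correction: FA → 1/(2·200) = 0.00250.
z(H) = z(0.78333) = 0.7835
z(FA) = z(0.00250) = -2.8070
d' = 0.7835 − (-2.8070) = 3.5905

d′ = 3.591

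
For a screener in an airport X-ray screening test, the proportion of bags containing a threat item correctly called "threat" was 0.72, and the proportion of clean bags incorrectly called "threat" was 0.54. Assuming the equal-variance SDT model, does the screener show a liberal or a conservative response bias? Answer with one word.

z(H) = 0.583, z(FA) = 0.100
c = −½·(z(H) + z(FA)) = -0.3415
c < 0 → liberal criterion (biased toward responding “yes”).

liberal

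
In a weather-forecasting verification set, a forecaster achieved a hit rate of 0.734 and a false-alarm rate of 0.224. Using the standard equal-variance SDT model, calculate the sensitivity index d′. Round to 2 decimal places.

d′ = 1.38

Φ⁻¹(H) = Φ⁻¹(0.734) = 0.625
Φ⁻¹(FA) = Φ⁻¹(0.224) = -0.759
d' = z(H) − z(FA) = 0.625 − (-0.759) = 1.384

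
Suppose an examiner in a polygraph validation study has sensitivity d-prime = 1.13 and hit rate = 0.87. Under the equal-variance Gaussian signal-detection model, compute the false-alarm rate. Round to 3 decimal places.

false-alarm rate = 0.499

z(hit rate) = z(0.87) = 1.1264
z(FA) = z(H) − d' = 1.1264 − 1.13 = -0.0036
false-alarm rate = Φ(-0.0036) = 0.4986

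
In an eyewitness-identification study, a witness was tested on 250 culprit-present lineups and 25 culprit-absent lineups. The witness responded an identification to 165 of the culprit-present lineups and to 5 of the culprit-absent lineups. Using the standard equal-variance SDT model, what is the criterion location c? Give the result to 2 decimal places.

c = 0.21

H = 165/250 = 0.6600
FA = 5/25 = 0.2000
Φ⁻¹(H) = Φ⁻¹(0.6600) = 0.4125
Φ⁻¹(FA) = Φ⁻¹(0.2000) = -0.8416
c = −½·[z(H) + z(FA)] = −0.5 × (0.4125 + (-0.8416)) = 0.21455
c > 0: the witness has a conservative response bias.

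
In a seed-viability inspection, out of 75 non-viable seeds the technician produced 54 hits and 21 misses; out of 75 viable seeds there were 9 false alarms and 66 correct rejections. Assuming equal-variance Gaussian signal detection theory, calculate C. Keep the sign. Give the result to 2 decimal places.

H = 54/75 = 0.7200
FA = 9/75 = 0.1200
z(H) = z(0.7200) = 0.583
z(FA) = z(0.1200) = -1.175
c = −½·[z(H) + z(FA)] = −0.5 × (0.583 + (-1.175)) = 0.296
c > 0: the technician has a conservative response bias.

C = 0.30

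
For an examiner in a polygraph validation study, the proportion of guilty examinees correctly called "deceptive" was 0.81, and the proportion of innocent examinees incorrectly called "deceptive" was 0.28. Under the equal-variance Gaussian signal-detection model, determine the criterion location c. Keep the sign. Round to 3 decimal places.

c = -0.148

Φ⁻¹(0.81) = 0.8779, Φ⁻¹(0.28) = -0.5828
c = −½·[z(H) + z(FA)] = −0.5 × (0.8779 + (-0.5828)) = -0.14755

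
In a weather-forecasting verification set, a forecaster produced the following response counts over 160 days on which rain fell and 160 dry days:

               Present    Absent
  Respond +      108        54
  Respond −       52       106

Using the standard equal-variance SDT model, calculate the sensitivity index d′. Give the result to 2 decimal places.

H = 108/160 = 0.6750
FA = 54/160 = 0.3375
Φ⁻¹(H) = Φ⁻¹(0.6750) = 0.4538
Φ⁻¹(FA) = Φ⁻¹(0.3375) = -0.4193
d' = z(H) − z(FA) = 0.4538 − (-0.4193) = 0.8731

d′ = 0.87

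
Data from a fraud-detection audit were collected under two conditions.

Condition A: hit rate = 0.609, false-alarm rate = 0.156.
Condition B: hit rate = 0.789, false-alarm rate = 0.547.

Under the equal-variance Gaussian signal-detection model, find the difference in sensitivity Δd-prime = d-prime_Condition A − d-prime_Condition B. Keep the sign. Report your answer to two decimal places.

Condition A: z(0.609) = 0.277, z(0.156) = -1.011, d' = 1.288
Condition B: z(0.789) = 0.803, z(0.547) = 0.118, d' = 0.685
Δd' = d'_Condition A − d'_Condition B = 1.288 − 0.685 = 0.603
Condition A has the higher sensitivity.

Δd-prime = 0.60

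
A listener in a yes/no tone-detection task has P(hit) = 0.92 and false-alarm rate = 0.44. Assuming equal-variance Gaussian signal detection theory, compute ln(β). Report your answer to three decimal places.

Φ⁻¹(H) = 1.4051
Φ⁻¹(FA) = -0.1510
ln β = −½·[z(H)² − z(FA)²] = −0.5 × (1.9743 − 0.0228) = -0.97575

ln β = -0.976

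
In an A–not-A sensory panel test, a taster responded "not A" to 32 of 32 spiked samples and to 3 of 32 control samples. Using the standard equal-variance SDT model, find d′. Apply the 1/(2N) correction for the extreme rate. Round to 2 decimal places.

d′ = 3.47

The hit rate is 32/32 = 1, so apply the 1/(2N) correction: H → 1 − 1/(2·32) = 0.98438.
z(H) = z(0.98438) = 2.154
z(FA) = z(0.09375) = -1.318
d' = 2.154 − (-1.318) = 3.472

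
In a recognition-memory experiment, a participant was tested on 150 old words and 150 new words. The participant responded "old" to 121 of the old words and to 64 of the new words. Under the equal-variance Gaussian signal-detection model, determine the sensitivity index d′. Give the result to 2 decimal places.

H = 121/150 = 0.8067
FA = 64/150 = 0.4267
z(H) = z(0.8067) = 0.8658
z(FA) = z(0.4267) = -0.1848
d' = z(H) − z(FA) = 0.8658 − (-0.1848) = 1.0506

d′ = 1.05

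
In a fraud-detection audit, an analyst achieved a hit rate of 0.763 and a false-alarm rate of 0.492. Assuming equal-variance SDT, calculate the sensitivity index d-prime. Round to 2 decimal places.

z(0.763) = 0.716, z(0.492) = -0.020
d' = z(H) − z(FA) = 0.716 − (-0.020) = 0.736

d-prime = 0.74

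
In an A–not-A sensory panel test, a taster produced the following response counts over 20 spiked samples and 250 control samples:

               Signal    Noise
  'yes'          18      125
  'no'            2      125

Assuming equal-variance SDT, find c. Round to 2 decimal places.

H = 18/20 = 0.9000
FA = 125/250 = 0.5000
z(H) = 1.2816
z(FA) = 0.0000
c = −½·[z(H) + z(FA)] = −0.5 × (1.2816 + 0.0000) = -0.6408
c < 0: the taster has a liberal response bias.

c = -0.64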